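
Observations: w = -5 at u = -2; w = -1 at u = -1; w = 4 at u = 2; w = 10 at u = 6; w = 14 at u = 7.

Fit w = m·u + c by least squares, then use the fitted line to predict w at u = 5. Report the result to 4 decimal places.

Normal-equation sums: Σu·u = 94, Σu = 12, Σ1 = 5.
For Xᵀw: Σu·w = 177, Σw = 22.
XᵀX·[m, c]ᵀ = Xᵀw becomes [[94, 12]; [12, 5]]·[m, c]ᵀ = [177, 22]ᵀ.
Determinant 94·5 − 12² = 326.
m = (177·5 − 12·22)/326 = 621/326; c = (94·22 − 12·177)/326 = -28/163.
At u = 5: ŵ = (621/326)·(5) + (-28/163)·(1) = 3049/326.

ŵ = 9.3528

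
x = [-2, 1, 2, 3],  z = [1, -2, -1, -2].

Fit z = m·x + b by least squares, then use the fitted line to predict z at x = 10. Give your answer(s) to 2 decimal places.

Normal-equation sums: Σx·x = 18, Σx = 4, Σ1 = 4.
Moment sums: Σx·z = -12, Σz = -4.
Eliminating b: 4·(row 1) − 4·(row 2) gives 56·m = 4·(-12) − 4·(-4) = -32, so m = -4/7.
Then b = ((-4) − 4·(-4/7))/4 = -3/7.
At x = 10: ẑ = (-4/7)·(10) + (-3/7)·(1) = -43/7.

ẑ = -6.14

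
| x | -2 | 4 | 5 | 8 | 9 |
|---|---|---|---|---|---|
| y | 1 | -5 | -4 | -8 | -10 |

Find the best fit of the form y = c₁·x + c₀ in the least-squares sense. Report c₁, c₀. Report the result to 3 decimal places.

c₁ = -0.952, c₀ = -0.631

MᵀM·[c₁, c₀]ᵀ = Mᵀy reads: 190·c₁ + 24·c₀ = -196;  24·c₁ + 5·c₀ = -26.
Determinant 190·5 − 24² = 374.
c₁ = ((-196)·5 − 24·(-26))/374 = -178/187; c₀ = (190·(-26) − 24·(-196))/374 = -118/187.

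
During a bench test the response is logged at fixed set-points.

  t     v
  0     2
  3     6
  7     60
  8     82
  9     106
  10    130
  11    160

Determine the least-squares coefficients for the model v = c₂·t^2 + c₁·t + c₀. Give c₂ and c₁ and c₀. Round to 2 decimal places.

c₂ = 1.52, c₁ = -2.23, c₀ = 1.04

Normal-equation sums: Σt^2·t^2 = 37780, Σt^2·t = 3942, Σt^2 = 424, Σt·t = 424, Σt = 48, Σ1 = 7.
For Aᵀv: Σt^2·v = 49188, Σt·v = 5108, Σv = 546.
AᵀA·[c₂, c₁, c₀]ᵀ = Aᵀv becomes [[37780, 3942, 424]; [3942, 424, 48]; [424, 48, 7]]·[c₂, c₁, c₀]ᵀ = [49188, 5108, 546]ᵀ.
Row-reducing yields c₂ = 68578/45043, c₁ = -100258/45043, c₀ = 46970/45043.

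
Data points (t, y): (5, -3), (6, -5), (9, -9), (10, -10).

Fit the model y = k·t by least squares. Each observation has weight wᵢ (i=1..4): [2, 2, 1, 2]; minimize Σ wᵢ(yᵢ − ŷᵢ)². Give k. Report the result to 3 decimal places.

k = -0.921

The normal equations are: 403·k = -371.
k = (-371)/403 = -0.920596.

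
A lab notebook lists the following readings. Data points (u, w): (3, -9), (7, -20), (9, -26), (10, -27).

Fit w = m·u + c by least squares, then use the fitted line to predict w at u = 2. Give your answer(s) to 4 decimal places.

The normal system XᵀX·[m, c]ᵀ = Xᵀw is [[239, 29]; [29, 4]]·[m, c]ᵀ = [-671, -82]ᵀ.
det = 239·4 − 29² = 115.
m = ((-671)·4 − 29·(-82))/115 = -306/115; c = (239·(-82) − 29·(-671))/115 = -139/115.
At u = 2: ŵ = (-306/115)·(2) + (-139/115)·(1) = -751/115.

ŵ = -6.5304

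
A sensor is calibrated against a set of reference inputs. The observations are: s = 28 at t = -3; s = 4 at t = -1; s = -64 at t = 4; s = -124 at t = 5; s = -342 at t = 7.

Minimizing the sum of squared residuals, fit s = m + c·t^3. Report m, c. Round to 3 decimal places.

m = 1.393, c = -1.002

With design matrix M, MᵀM = [[5, 504]; [504, 138100]] and Mᵀs = [-498, -137662]ᵀ.
det = 5·138100 − 504² = 436484.
m = ((-498)·138100 − 504·(-137662))/436484 = 151962/109121; c = (5·(-137662) − 504·(-498))/436484 = -218659/218242.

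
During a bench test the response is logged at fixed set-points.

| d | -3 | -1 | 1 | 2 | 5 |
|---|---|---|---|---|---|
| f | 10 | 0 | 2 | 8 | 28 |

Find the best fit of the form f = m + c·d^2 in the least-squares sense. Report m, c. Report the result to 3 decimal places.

m = 0.887, c = 1.089

With design matrix A, AᵀA = [[5, 40]; [40, 724]] and Aᵀf = [48, 824]ᵀ.
Eliminating c: 724·(row 1) − 40·(row 2) gives 2020·m = 724·48 − 40·824 = 1792, so m = 448/505.
Then c = (824 − 40·(448/505))/724 = 110/101.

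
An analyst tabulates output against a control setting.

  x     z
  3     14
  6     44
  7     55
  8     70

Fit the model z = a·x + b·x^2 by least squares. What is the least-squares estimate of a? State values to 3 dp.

a = 2.459

From the data, Σx·x = 158, Σx·x^2 = 1098, Σx^2·x^2 = 7874.
For Mᵀz: Σx·z = 1251, Σx^2·z = 8885.
Normal equations: [[158, 1098]; [1098, 7874]]·[a, b]ᵀ = [1251, 8885]ᵀ.
Eliminating b: 7874·(row 1) − 1098·(row 2) gives 38488·a = 7874·1251 − 1098·8885 = 94644, so a = 23661/9622.
Then b = (8885 − 1098·(23661/9622))/7874 = 3779/4811.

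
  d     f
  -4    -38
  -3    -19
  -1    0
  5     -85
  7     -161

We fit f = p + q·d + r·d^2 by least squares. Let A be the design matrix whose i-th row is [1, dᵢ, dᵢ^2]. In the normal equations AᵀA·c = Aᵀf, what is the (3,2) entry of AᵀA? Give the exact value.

376

Row 3 ↔ basis d^2, column 2 ↔ basis d, so (AᵀA)_{3,2} = Σᵢ (d^2)·(d) = (16)·(-4) + (9)·(-3) + (1)·(-1) + (25)·(5) + (49)·(7) = 376.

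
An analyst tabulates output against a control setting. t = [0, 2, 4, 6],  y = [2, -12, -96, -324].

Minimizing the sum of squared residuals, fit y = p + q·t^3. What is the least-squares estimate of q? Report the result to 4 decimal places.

Compute the Gram sums: Σ1 = 4, Σt^3 = 288, Σt^3·t^3 = 50816.
Right-hand side: Σy = -430, Σt^3·y = -76224.
XᵀX·[p, q]ᵀ = Xᵀy becomes [[4, 288]; [288, 50816]]·[p, q]ᵀ = [-430, -76224]ᵀ.
Determinant 4·50816 − 288² = 120320.
p = ((-430)·50816 − 288·(-76224))/120320 = 397/470; q = (4·(-76224) − 288·(-430))/120320 = -2829/1880.

q = -1.5048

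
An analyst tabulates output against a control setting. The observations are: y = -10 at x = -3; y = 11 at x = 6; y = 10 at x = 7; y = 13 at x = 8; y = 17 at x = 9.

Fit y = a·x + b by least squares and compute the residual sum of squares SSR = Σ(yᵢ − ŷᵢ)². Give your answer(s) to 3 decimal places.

SSR = 6.721

Setting ∂/∂a … = 0 gives: 239·a + 27·b = 423;  27·a + 5·b = 41.
Eliminating b: 5·(row 1) − 27·(row 2) gives 466·a = 5·423 − 27·41 = 1008, so a = 504/233.
Then b = (41 − 27·(504/233))/5 = -811/233.
Residuals: -7/233, 350/233, -387/233, -192/233, 236/233; SSR = 1566/233.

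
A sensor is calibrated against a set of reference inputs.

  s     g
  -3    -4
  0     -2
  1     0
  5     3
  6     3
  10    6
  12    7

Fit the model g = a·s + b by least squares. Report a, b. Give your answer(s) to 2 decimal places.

a = 0.74, b = -1.42

Normal-equation sums: Σs·s = 315, Σs = 31, Σ1 = 7.
Right-hand side: Σs·g = 189, Σg = 13.
det = 315·7 − 31² = 1244.
a = (189·7 − 31·13)/1244 = 230/311; b = (315·13 − 31·189)/1244 = -441/311.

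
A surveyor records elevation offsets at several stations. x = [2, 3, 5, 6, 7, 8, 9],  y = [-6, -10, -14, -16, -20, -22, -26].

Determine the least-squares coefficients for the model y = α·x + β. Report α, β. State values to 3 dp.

α = -2.703, β = -0.841

Normal-equation sums: Σx·x = 268, Σx = 40, Σ1 = 7.
For Aᵀy: Σx·y = -758, Σy = -114.
So AᵀA·[α, β]ᵀ = Aᵀy: [[268, 40]; [40, 7]]·[α, β]ᵀ = [-758, -114]ᵀ.
Determinant 268·7 − 40² = 276.
α = ((-758)·7 − 40·(-114))/276 = -373/138; β = (268·(-114) − 40·(-758))/276 = -58/69.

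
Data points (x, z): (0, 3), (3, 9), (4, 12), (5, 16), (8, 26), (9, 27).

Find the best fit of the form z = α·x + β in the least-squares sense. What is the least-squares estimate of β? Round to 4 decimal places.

Sums needed: Σx·x = 195, Σx = 29, Σ1 = 6.
Moment sums: Σx·z = 606, Σz = 93.
Determinant 195·6 − 29² = 329.
α = (606·6 − 29·93)/329 = 939/329; β = (195·93 − 29·606)/329 = 561/329.

β = 1.7052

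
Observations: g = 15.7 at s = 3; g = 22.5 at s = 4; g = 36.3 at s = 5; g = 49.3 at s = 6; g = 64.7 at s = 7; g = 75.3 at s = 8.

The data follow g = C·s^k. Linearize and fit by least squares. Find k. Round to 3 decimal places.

k = 1.672

Taking logs, ln g = k·ln s + ln C, so regress ln g on ln s.
Σln s = 9.9115, Σ(ln s)² = 17.0401, Σln g = 21.8482, Σln s·ln g = 37.2067.
Equations: 17.0401·k + 9.9115·ln C = 37.2067;  9.9115·k + 6·ln C = 21.8482.
Solving (det = 4.0036): k = 1.67169, ln C = 0.87987.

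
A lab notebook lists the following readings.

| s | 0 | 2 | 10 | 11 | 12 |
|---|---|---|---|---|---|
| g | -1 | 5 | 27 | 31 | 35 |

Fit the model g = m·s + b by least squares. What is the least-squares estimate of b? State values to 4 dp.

b = -1.0355

Sums needed: Σs·s = 369, Σs = 35, Σ1 = 5.
Right-hand side: Σs·g = 1041, Σg = 97.
MᵀM·[m, b]ᵀ = Mᵀg becomes [[369, 35]; [35, 5]]·[m, b]ᵀ = [1041, 97]ᵀ.
Δ = 369·5 − 35² = 620.
m = (1041·5 − 35·97)/620 = 181/62; b = (369·97 − 35·1041)/620 = -321/310.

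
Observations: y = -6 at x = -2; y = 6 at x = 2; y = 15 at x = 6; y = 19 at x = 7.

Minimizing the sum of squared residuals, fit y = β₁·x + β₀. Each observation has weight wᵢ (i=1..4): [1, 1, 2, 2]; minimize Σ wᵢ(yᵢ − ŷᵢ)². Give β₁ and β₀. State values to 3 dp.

With design matrix A, AᵀWA = [[178, 26]; [26, 6]] and AᵀWy = [470, 68]ᵀ.
Eliminating β₀: 6·(row 1) − 26·(row 2) gives 392·β₁ = 6·470 − 26·68 = 1052, so β₁ = 263/98.
Then β₀ = (68 − 26·(263/98))/6 = -29/98.

β₁ = 2.684, β₀ = -0.296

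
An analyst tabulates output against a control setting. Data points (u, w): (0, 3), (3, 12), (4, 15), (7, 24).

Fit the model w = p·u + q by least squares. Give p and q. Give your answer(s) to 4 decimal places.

Normal-equation sums: Σu·u = 74, Σu = 14, Σ1 = 4.
Right-hand side: Σu·w = 264, Σw = 54.
Normal equations: [[74, 14]; [14, 4]]·[p, q]ᵀ = [264, 54]ᵀ.
det = 74·4 − 14² = 100.
p = (264·4 − 14·54)/100 = 3; q = (74·54 − 14·264)/100 = 3.

p = 3.0000, q = 3.0000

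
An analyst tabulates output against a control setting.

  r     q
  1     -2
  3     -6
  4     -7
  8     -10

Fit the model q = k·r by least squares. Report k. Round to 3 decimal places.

k = -1.422

Normal-equation sums: Σr·r = 90.
For Mᵀq: Σr·q = -128.
Normal equations: [[90]]·[k]ᵀ = [-128]ᵀ.
Hence k = -128 / 90 ≈ -1.42222.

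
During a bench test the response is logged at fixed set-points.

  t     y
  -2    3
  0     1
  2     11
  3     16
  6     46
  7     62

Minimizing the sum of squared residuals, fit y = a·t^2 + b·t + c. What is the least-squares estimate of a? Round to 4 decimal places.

Setting ∂/∂a … = 0 gives: 3810·a + 586·b + 102·c = 4894;  586·a + 102·b + 16·c = 774;  102·a + 16·b + 6·c = 139.
(Σt^2·t^2 = 3810, Σt^2·t = 586, Σt^2 = 102, Σt·t = 102, Σt = 16, Σ1 = 6, Σt^2·y = 4894, Σt·y = 774, Σy = 139.)
Solving the 3×3 system (Gaussian elimination) gives a = 11763/12290, b = 21293/12290, c = 13983/6145.

a = 0.9571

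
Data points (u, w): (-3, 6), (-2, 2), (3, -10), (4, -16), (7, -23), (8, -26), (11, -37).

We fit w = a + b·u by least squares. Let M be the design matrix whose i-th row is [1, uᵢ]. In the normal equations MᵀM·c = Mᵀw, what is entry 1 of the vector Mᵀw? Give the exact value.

Entry 1 ↔ basis 1, so (Mᵀw)_{1} = Σᵢ wᵢ = (1)·(6) + (1)·(2) + (1)·(-10) + (1)·(-16) + (1)·(-23) + (1)·(-26) + (1)·(-37) = -104.

-104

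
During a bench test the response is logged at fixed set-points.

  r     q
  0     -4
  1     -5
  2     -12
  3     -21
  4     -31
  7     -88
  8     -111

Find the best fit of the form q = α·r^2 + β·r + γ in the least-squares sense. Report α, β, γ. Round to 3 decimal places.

α = -1.592, β = -0.769, γ = -3.590

From the data, Σr^2·r^2 = 6851, Σr^2·r = 955, Σr^2 = 143, Σr·r = 143, Σr = 25, Σ1 = 7.
For Aᵀq: Σr^2·q = -12154, Σr·q = -1720, Σq = -272.
So AᵀA·[α, β, γ]ᵀ = Aᵀq: [[6851, 955, 143]; [955, 143, 25]; [143, 25, 7]]·[α, β, γ]ᵀ = [-12154, -1720, -272]ᵀ.
Solving the 3×3 system (Gaussian elimination) gives α = -38144/23961, β = -18425/23961, γ = -28675/7987.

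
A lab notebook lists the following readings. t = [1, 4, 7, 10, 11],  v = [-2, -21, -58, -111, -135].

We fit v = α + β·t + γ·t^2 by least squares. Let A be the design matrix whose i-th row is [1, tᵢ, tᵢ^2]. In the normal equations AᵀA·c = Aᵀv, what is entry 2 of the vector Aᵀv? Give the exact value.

Entry 2 ↔ basis t, so (Aᵀv)_{2} = Σᵢ (t)·vᵢ = (1)·(-2) + (4)·(-21) + (7)·(-58) + (10)·(-111) + (11)·(-135) = -3087.

-3087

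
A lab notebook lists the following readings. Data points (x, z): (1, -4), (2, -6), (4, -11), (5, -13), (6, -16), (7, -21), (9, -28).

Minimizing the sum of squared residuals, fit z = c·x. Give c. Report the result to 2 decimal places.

c = -2.92

With design matrix A, AᵀA = [[212]] and Aᵀz = [-620]ᵀ.
Hence c = -620 / 212 ≈ -2.92453.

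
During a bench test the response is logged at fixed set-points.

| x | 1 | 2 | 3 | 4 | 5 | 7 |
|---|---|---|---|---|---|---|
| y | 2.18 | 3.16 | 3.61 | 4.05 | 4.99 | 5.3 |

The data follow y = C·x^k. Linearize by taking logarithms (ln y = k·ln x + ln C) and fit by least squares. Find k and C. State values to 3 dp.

k = 0.464, C = 2.212

Linearized form: ln y = k·ln x + ln C. From the 6 transformed points,
Σln x = 6.7334, Σ(ln x)² = 9.9861, Σln y = 7.8875, Σln x·ln y = 9.9791.
Normal system: [[9.9861, 6.7334]; [6.7334, 6]]·[k, ln C]ᵀ = [9.9791, 7.8875]ᵀ.
Slope k = (n·Σln x·ln y − Σln x·Σln y)/(n·Σ(ln x)² − (Σln x)²) = (6·9.9791 − 6.7334·7.8875)/14.5777 = 0.46408; ln C = (Σln y − k·Σln x)/n = 0.79377, so C = exp(0.79377) = 2.21172.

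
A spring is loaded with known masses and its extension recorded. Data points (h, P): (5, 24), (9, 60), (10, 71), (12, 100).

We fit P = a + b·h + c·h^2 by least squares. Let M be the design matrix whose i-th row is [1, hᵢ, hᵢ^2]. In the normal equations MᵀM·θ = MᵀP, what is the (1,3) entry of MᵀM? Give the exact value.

350

Row 1 ↔ basis 1, column 3 ↔ basis h^2, so (MᵀM)_{1,3} = Σᵢ h^2 = (1)·(25) + (1)·(81) + (1)·(100) + (1)·(144) = 350.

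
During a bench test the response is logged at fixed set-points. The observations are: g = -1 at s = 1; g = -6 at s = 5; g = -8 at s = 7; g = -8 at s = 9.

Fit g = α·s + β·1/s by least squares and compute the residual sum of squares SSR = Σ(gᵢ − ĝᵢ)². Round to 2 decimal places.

Setting ∂/∂α … = 0 gives: 156·α + 4·β = -159;  4·α + (106444/99225)·β = -1333/315.
Determinant 156·(106444/99225) − 4² = 5005888/33075.
α = ((-159)·(106444/99225) − 4·(-1333/315))/(5005888/33075) = -635209/625736; β = (156·(-1333/315) − 4·(-159))/(5005888/33075) = -99855/625736.
Residuals: 13666/78217, -69800/78217, -68145/78217, 90261/78217; SSR = 228206/78217.

SSR = 2.92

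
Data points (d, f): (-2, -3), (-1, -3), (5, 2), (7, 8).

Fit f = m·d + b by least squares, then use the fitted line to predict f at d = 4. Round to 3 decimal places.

f̂ = 2.966

The normal system AᵀA·[m, b]ᵀ = Aᵀf is [[79, 9]; [9, 4]]·[m, b]ᵀ = [75, 4]ᵀ.
Δ = 79·4 − 9² = 235.
m = (75·4 − 9·4)/235 = 264/235; b = (79·4 − 9·75)/235 = -359/235.
At d = 4: f̂ = (264/235)·(4) + (-359/235)·(1) = 697/235.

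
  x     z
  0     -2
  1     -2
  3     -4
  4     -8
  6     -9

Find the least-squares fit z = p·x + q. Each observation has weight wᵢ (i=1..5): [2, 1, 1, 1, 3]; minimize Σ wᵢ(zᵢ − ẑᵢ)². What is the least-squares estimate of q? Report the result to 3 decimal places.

q = -1.571

The normal system MᵀWM·[p, q]ᵀ = MᵀWz is [[134, 26]; [26, 8]]·[p, q]ᵀ = [-208, -45]ᵀ.
Eliminating q: 8·(row 1) − 26·(row 2) gives 396·p = 8·(-208) − 26·(-45) = -494, so p = -247/198.
Then q = ((-45) − 26·(-247/198))/8 = -311/198.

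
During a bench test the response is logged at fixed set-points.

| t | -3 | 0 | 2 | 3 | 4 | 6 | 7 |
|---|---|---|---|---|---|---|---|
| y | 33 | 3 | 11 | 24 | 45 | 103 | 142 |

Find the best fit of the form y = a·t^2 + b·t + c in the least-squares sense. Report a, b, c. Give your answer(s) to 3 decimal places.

a = 3.056, b = -1.414, c = 1.707

With design matrix A, AᵀA = [[4131, 631, 123]; [631, 123, 19]; [123, 19, 7]] and Aᵀy = [11943, 1787, 361]ᵀ.
Solving the 3×3 system (Gaussian elimination) gives a = 5605/1834, b = -12963/9170, c = 7828/4585.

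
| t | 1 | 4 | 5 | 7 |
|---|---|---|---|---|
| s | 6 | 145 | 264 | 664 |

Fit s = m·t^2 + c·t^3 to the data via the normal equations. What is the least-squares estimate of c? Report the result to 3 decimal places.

c = 1.494

With design matrix A, AᵀA = [[3283, 20957]; [20957, 137371]] and Aᵀs = [41462, 270038]ᵀ.
det = 3283·137371 − 20957² = 11793144.
m = (41462·137371 − 20957·270038)/11793144 = 829319/268026; c = (3283·270038 − 20957·41462)/11793144 = 400355/268026.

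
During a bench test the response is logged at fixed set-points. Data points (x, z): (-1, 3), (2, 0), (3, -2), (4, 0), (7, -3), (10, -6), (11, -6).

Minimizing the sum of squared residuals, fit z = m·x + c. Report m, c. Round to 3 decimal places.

Compute the Gram sums: Σx·x = 300, Σx = 36, Σ1 = 7.
Moment sums: Σx·z = -156, Σz = -14.
Eliminating c: 7·(row 1) − 36·(row 2) gives 804·m = 7·(-156) − 36·(-14) = -588, so m = -49/67.
Then c = ((-14) − 36·(-49/67))/7 = 118/67.

m = -0.731, c = 1.761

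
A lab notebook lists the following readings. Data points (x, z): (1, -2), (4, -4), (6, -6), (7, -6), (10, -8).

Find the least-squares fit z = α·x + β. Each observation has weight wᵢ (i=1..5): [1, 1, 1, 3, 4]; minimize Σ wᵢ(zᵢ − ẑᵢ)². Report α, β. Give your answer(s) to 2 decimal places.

Setting ∂/∂α … = 0 gives: 600·α + 72·β = -500;  72·α + 10·β = -62.
det = 600·10 − 72² = 816.
α = ((-500)·10 − 72·(-62))/816 = -67/102; β = (600·(-62) − 72·(-500))/816 = -25/17.

α = -0.66, β = -1.47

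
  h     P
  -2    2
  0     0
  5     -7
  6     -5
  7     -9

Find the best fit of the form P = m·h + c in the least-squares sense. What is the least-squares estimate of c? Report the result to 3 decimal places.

The normal equations are: 114·m + 16·c = -132;  16·m + 5·c = -19.
Δ = 114·5 − 16² = 314.
m = ((-132)·5 − 16·(-19))/314 = -178/157; c = (114·(-19) − 16·(-132))/314 = -27/157.

c = -0.172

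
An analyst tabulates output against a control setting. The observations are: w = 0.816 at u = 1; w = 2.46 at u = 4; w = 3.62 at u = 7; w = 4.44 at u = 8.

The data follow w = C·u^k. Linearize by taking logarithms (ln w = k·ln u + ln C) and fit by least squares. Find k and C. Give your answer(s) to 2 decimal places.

Let Y = ln w. Fitting Y = k·ln u + ln C by least squares:
Σln u = 5.4116, Σ(ln u)² = 10.0325, Σln w = 3.4739, Σln u·ln w = 6.8510.
Equations: 10.0325·k + 5.4116·ln C = 6.8510;  5.4116·k + 4·ln C = 3.4739.
Δ = 10.0325·4 − (5.4116)² = 10.8439; k = (6.8510·4 − 5.4116·3.4739)/10.8439 = 0.79345, ln C = (10.0325·3.4739 − 5.4116·6.8510)/10.8439 = -0.20499, so C = exp(-0.20499) = 0.81466.

k = 0.79, C = 0.81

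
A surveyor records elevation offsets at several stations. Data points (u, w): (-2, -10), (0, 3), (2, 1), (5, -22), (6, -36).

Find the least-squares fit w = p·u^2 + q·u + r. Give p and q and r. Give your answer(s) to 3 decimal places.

p = -1.534, q = 2.837, r = 2.132

Compute the Gram sums: Σu^2·u^2 = 1953, Σu^2·u = 341, Σu^2 = 69, Σu·u = 69, Σu = 11, Σ1 = 5.
Right-hand side: Σu^2·w = -1882, Σu·w = -304, Σw = -64.
Inverting the 3×3 Gram matrix, [p, q, r]ᵀ = [-17336/11299, 32053/11299, 24093/11299]ᵀ.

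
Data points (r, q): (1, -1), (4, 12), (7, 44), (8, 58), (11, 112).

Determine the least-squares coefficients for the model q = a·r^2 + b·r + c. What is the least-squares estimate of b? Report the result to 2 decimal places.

b = -0.25

Normal-equation sums: Σr^2·r^2 = 21395, Σr^2·r = 2251, Σr^2 = 251, Σr·r = 251, Σr = 31, Σ1 = 5.
Moment sums: Σr^2·q = 19611, Σr·q = 2051, Σq = 225.
Normal equations: [[21395, 2251, 251]; [2251, 251, 31]; [251, 31, 5]]·[a, b, c]ᵀ = [19611, 2051, 225]ᵀ.
Inverting the 3×3 Gram matrix, [a, b, c]ᵀ = [2305/2388, -595/2388, -2281/1194]ᵀ.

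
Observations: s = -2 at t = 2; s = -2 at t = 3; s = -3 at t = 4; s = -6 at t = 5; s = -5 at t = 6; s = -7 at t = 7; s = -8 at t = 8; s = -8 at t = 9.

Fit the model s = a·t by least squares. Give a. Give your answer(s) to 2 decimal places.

a = -0.94

Compute the Gram sums: Σt·t = 284.
Moment sums: Σt·s = -267.
Hence a = -267 / 284 ≈ -0.940141.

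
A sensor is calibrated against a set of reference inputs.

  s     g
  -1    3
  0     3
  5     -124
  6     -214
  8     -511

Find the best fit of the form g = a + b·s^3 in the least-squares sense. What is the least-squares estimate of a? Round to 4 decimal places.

a = 2.2436

Compute the Gram sums: Σ1 = 5, Σs^3 = 852, Σs^3·s^3 = 324426.
For Aᵀg: Σg = -843, Σs^3·g = -323359.
Normal equations: [[5, 852]; [852, 324426]]·[a, b]ᵀ = [-843, -323359]ᵀ.
det = 5·324426 − 852² = 896226.
a = ((-843)·324426 − 852·(-323359))/896226 = 335125/149371; b = (5·(-323359) − 852·(-843))/896226 = -898559/896226.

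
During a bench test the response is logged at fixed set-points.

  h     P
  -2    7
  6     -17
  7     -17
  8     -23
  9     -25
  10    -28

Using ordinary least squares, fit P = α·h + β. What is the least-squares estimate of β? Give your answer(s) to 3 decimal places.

Forming AᵀA = [[334, 38]; [38, 6]] and AᵀP = [-924, -103]ᵀ gives AᵀA·[α, β]ᵀ = AᵀP.
Determinant 334·6 − 38² = 560.
α = ((-924)·6 − 38·(-103))/560 = -163/56; β = (334·(-103) − 38·(-924))/560 = 71/56.

β = 1.268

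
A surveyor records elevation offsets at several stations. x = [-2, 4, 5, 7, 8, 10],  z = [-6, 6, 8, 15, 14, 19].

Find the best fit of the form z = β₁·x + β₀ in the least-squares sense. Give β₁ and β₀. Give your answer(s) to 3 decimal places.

The normal equations are: 258·β₁ + 32·β₀ = 483;  32·β₁ + 6·β₀ = 56.
Eliminating β₀: 6·(row 1) − 32·(row 2) gives 524·β₁ = 6·483 − 32·56 = 1106, so β₁ = 553/262.
Then β₀ = (56 − 32·(553/262))/6 = -252/131.

β₁ = 2.111, β₀ = -1.924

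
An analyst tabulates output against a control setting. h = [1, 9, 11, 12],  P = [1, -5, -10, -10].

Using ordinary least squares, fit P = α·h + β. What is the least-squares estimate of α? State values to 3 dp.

α = -1.017

From the data, Σh·h = 347, Σh = 33, Σ1 = 4.
Right-hand side: Σh·P = -274, ΣP = -24.
Normal equations: [[347, 33]; [33, 4]]·[α, β]ᵀ = [-274, -24]ᵀ.
Eliminating β: 4·(row 1) − 33·(row 2) gives 299·α = 4·(-274) − 33·(-24) = -304, so α = -304/299.
Then β = ((-24) − 33·(-304/299))/4 = 714/299.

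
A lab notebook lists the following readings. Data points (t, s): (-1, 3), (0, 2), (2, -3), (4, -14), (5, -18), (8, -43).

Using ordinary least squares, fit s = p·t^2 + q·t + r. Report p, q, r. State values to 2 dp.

p = -0.49, q = -1.72, r = 1.90

The normal equations are: 4994·p + 708·q + 110·r = -3435;  708·p + 110·q + 18·r = -499;  110·p + 18·q + 6·r = -73.
(Σt^2·t^2 = 4994, Σt^2·t = 708, Σt^2 = 110, Σt·t = 110, Σt = 18, Σ1 = 6, Σt^2·s = -3435, Σt·s = -499, Σs = -73.)
Solving the 3×3 system (Gaussian elimination) gives p = -248/511, q = -881/511, r = 1945/1022.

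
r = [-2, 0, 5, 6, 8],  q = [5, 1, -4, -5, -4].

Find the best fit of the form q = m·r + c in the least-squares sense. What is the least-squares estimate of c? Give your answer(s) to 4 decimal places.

Compute the Gram sums: Σr·r = 129, Σr = 17, Σ1 = 5.
And Σr·q = -92, Σq = -7.
XᵀX·[m, c]ᵀ = Xᵀq becomes [[129, 17]; [17, 5]]·[m, c]ᵀ = [-92, -7]ᵀ.
Δ = 129·5 − 17² = 356.
m = ((-92)·5 − 17·(-7))/356 = -341/356; c = (129·(-7) − 17·(-92))/356 = 661/356.

c = 1.8567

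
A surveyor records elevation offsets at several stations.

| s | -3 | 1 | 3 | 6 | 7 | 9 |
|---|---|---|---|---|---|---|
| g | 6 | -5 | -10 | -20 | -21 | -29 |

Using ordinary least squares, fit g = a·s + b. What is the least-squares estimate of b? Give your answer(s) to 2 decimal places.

b = -2.15

The normal equations are: 185·a + 23·b = -581;  23·a + 6·b = -79.
(Σs·s = 185, Σs = 23, Σ1 = 6, Σs·g = -581, Σg = -79.)
Eliminating b: 6·(row 1) − 23·(row 2) gives 581·a = 6·(-581) − 23·(-79) = -1669, so a = -1669/581.
Then b = ((-79) − 23·(-1669/581))/6 = -1252/581.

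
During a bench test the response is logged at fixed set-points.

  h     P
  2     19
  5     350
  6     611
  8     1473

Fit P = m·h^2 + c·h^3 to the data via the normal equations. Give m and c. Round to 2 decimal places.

m = -1.10, c = 3.01

With design matrix X, XᵀX = [[6033, 43701]; [43701, 324489]] and XᵀP = [125094, 930054]ᵀ.
Determinant 6033·324489 − 43701² = 47864736.
m = (125094·324489 − 43701·930054)/47864736 = -731429/664788; c = (6033·930054 − 43701·125094)/47864736 = 2003929/664788.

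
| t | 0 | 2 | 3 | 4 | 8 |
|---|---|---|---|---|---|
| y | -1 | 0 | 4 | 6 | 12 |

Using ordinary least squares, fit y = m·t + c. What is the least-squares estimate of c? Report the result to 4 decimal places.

The normal system MᵀM·[m, c]ᵀ = Mᵀy is [[93, 17]; [17, 5]]·[m, c]ᵀ = [132, 21]ᵀ.
Eliminating c: 5·(row 1) − 17·(row 2) gives 176·m = 5·132 − 17·21 = 303, so m = 303/176.
Then c = (21 − 17·(303/176))/5 = -291/176.

c = -1.6534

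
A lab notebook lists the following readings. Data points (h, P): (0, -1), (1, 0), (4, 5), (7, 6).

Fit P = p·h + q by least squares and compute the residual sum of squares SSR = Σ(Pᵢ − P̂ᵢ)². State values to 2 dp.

SSR = 2.87

Setting ∂/∂p … = 0 gives: 66·p + 12·q = 62;  12·p + 4·q = 10.
(Σh·h = 66, Σh = 12, Σ1 = 4, Σh·P = 62, ΣP = 10.)
Δ = 66·4 − 12² = 120.
p = (62·4 − 12·10)/120 = 16/15; q = (66·10 − 12·62)/120 = -7/10.
Residuals: -3/10, -11/30, 43/30, -23/30; SSR = 43/15.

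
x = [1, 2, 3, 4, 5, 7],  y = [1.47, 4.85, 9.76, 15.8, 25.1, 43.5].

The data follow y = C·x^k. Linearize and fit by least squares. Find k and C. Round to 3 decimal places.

Let Y = ln y. Fitting Y = k·ln x + ln C by least squares:
Σln x = 6.7334, Σ(ln x)² = 9.9861, Σln y = 13.9982, Σln x·ln y = 19.9521.
Equations: 9.9861·k + 6.7334·ln C = 19.9521;  6.7334·k + 6·ln C = 13.9982.
Δ = 9.9861·6 − (6.7334)² = 14.5777; k = (19.9521·6 − 6.7334·13.9982)/14.5777 = 1.74630, ln C = (9.9861·13.9982 − 6.7334·19.9521)/14.5777 = 0.37327, so C = exp(0.37327) = 1.45248.

k = 1.746, C = 1.452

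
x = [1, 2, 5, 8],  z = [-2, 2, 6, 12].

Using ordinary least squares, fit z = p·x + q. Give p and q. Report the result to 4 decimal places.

p = 1.8667, q = -2.9667

The normal system AᵀA·[p, q]ᵀ = Aᵀz is [[94, 16]; [16, 4]]·[p, q]ᵀ = [128, 18]ᵀ.
det = 94·4 − 16² = 120.
p = (128·4 − 16·18)/120 = 28/15; q = (94·18 − 16·128)/120 = -89/30.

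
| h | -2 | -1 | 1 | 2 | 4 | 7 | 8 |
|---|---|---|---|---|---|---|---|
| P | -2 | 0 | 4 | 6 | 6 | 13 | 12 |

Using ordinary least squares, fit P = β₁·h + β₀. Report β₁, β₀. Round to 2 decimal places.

β₁ = 1.43, β₀ = 1.69

Forming MᵀM = [[139, 19]; [19, 7]] and MᵀP = [231, 39]ᵀ gives MᵀM·[β₁, β₀]ᵀ = MᵀP.
Determinant 139·7 − 19² = 612.
β₁ = (231·7 − 19·39)/612 = 73/51; β₀ = (139·39 − 19·231)/612 = 86/51.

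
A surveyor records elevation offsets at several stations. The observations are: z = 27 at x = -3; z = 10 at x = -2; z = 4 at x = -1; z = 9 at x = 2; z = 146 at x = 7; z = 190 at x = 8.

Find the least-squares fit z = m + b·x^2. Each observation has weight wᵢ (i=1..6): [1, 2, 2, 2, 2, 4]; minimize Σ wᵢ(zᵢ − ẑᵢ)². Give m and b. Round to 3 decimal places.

The normal system MᵀWM·[m, b]ᵀ = MᵀWz is [[13, 381]; [381, 21333]]·[m, b]ᵀ = [1125, 63351]ᵀ.
Determinant 13·21333 − 381² = 132168.
m = (1125·21333 − 381·63351)/132168 = -22851/22028; b = (13·63351 − 381·1125)/132168 = 65823/22028.

m = -1.037, b = 2.988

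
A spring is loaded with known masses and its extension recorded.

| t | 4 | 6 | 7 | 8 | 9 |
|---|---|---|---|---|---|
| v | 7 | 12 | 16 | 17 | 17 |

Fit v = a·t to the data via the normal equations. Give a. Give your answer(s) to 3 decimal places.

Setting ∂/∂a … = 0 gives: 246·a = 501.
Hence a = 501 / 246 ≈ 2.03659.

a = 2.037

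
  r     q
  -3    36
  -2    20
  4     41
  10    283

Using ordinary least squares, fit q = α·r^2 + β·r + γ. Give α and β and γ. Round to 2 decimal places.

Compute the Gram sums: Σr^2·r^2 = 10353, Σr^2·r = 1029, Σr^2 = 129, Σr·r = 129, Σr = 9, Σ1 = 4.
Right-hand side: Σr^2·q = 29360, Σr·q = 2846, Σq = 380.
So AᵀA·[α, β, γ]ᵀ = Aᵀq: [[10353, 1029, 129]; [1029, 129, 9]; [129, 9, 4]]·[α, β, γ]ᵀ = [29360, 2846, 380]ᵀ.
Solving the 3×3 system (Gaussian elimination) gives α = 1573/516, β = -6193/2580, γ = 449/215.

α = 3.05, β = -2.40, γ = 2.09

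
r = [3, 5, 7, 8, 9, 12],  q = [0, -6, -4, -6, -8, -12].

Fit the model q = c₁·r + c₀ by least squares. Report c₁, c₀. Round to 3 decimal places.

c₁ = -1.176, c₀ = 2.622

Compute the Gram sums: Σr·r = 372, Σr = 44, Σ1 = 6.
Right-hand side: Σr·q = -322, Σq = -36.
So XᵀX·[c₁, c₀]ᵀ = Xᵀq: [[372, 44]; [44, 6]]·[c₁, c₀]ᵀ = [-322, -36]ᵀ.
Eliminating c₀: 6·(row 1) − 44·(row 2) gives 296·c₁ = 6·(-322) − 44·(-36) = -348, so c₁ = -87/74.
Then c₀ = ((-36) − 44·(-87/74))/6 = 97/37.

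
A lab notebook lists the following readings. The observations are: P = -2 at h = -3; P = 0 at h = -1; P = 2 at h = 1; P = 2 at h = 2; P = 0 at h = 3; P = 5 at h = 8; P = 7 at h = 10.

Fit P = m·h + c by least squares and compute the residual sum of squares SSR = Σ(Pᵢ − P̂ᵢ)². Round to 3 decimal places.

SSR = 6.616

XᵀX·[m, c]ᵀ = XᵀP reads: 188·m + 20·c = 122;  20·m + 7·c = 14.
Δ = 188·7 − 20² = 916.
m = (122·7 − 20·14)/916 = 287/458; c = (188·14 − 20·122)/916 = 48/229.
Residuals: -151/458, 191/458, 533/458, 123/229, -957/458, -51/229, 120/229; SSR = 1515/229.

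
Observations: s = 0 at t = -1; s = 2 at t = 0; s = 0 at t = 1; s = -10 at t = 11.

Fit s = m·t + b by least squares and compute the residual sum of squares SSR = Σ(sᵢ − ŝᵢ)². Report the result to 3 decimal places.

SSR = 4.507

Sums needed: Σt·t = 123, Σt = 11, Σ1 = 4.
For Xᵀs: Σt·s = -110, Σs = -8.
So XᵀX·[m, b]ᵀ = Xᵀs: [[123, 11]; [11, 4]]·[m, b]ᵀ = [-110, -8]ᵀ.
Δ = 123·4 − 11² = 371.
m = ((-110)·4 − 11·(-8))/371 = -352/371; b = (123·(-8) − 11·(-110))/371 = 226/371.
Residuals: -578/371, 516/371, 18/53, -64/371; SSR = 1672/371.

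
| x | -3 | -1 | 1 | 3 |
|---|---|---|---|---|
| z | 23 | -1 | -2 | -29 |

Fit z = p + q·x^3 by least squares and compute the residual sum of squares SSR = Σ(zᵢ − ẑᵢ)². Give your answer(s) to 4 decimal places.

Setting ∂/∂p … = 0 gives: 4·p + 0·q = -9;  0·p + 1460·q = -1405.
Eliminating q: 1460·(row 1) − 0·(row 2) gives 5840·p = 1460·(-9) − 0·(-1405) = -13140, so p = -9/4.
Then q = ((-1405) − 0·(-9/4))/1460 = -281/292.
Residuals: -107/146, 21/73, 177/146, -56/73; SSR = 391/146.

SSR = 2.6781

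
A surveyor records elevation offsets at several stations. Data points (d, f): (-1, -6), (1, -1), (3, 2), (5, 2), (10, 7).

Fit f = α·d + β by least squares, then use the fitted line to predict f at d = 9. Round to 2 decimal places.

f̂ = 6.61

Compute the Gram sums: Σd·d = 136, Σd = 18, Σ1 = 5.
For Xᵀf: Σd·f = 91, Σf = 4.
So XᵀX·[α, β]ᵀ = Xᵀf: [[136, 18]; [18, 5]]·[α, β]ᵀ = [91, 4]ᵀ.
det = 136·5 − 18² = 356.
α = (91·5 − 18·4)/356 = 383/356; β = (136·4 − 18·91)/356 = -547/178.
At d = 9: f̂ = (383/356)·(9) + (-547/178)·(1) = 2353/356.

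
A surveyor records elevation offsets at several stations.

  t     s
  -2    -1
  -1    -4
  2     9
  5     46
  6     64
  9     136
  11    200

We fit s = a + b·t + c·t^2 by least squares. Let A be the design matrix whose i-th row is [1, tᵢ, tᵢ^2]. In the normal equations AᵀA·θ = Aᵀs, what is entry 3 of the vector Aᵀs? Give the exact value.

38698

Entry 3 ↔ basis t^2, so (Aᵀs)_{3} = Σᵢ (t^2)·sᵢ = (4)·(-1) + (1)·(-4) + (4)·(9) + (25)·(46) + (36)·(64) + (81)·(136) + (121)·(200) = 38698.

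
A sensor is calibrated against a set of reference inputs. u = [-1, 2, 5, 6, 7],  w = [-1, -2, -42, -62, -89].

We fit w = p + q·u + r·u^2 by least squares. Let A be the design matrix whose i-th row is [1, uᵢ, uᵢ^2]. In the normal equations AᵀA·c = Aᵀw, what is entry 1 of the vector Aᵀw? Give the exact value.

Entry 1 ↔ basis 1, so (Aᵀw)_{1} = Σᵢ wᵢ = (1)·(-1) + (1)·(-2) + (1)·(-42) + (1)·(-62) + (1)·(-89) = -196.

-196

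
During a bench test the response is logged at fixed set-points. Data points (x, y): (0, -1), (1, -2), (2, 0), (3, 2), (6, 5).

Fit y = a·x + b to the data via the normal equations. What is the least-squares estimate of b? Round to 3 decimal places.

From the data, Σx·x = 50, Σx = 12, Σ1 = 5.
For Mᵀy: Σx·y = 34, Σy = 4.
Normal equations: [[50, 12]; [12, 5]]·[a, b]ᵀ = [34, 4]ᵀ.
Eliminating b: 5·(row 1) − 12·(row 2) gives 106·a = 5·34 − 12·4 = 122, so a = 61/53.
Then b = (4 − 12·(61/53))/5 = -104/53.

b = -1.962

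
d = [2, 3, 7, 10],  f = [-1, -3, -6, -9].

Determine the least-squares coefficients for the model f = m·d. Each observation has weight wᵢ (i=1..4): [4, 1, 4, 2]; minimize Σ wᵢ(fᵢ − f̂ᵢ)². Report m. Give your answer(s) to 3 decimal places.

From the data, Σwᵢ·d·d = 421.
For AᵀWf: Σwᵢ·d·f = -365.
AᵀWA·[m]ᵀ = AᵀWf becomes [[421]]·[m]ᵀ = [-365]ᵀ.
Hence m = -365 / 421 ≈ -0.866983.

m = -0.867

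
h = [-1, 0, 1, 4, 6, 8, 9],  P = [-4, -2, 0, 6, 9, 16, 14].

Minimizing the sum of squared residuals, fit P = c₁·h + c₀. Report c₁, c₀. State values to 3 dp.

Compute the Gram sums: Σh·h = 199, Σh = 27, Σ1 = 7.
And Σh·P = 336, ΣP = 39.
So MᵀM·[c₁, c₀]ᵀ = MᵀP: [[199, 27]; [27, 7]]·[c₁, c₀]ᵀ = [336, 39]ᵀ.
Δ = 199·7 − 27² = 664.
c₁ = (336·7 − 27·39)/664 = 1299/664; c₀ = (199·39 − 27·336)/664 = -1311/664.

c₁ = 1.956, c₀ = -1.974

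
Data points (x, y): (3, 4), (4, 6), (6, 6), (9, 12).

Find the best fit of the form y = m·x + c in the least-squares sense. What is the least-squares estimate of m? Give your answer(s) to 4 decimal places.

With design matrix M, MᵀM = [[142, 22]; [22, 4]] and Mᵀy = [180, 28]ᵀ.
Eliminating c: 4·(row 1) − 22·(row 2) gives 84·m = 4·180 − 22·28 = 104, so m = 26/21.
Then c = (28 − 22·(26/21))/4 = 4/21.

m = 1.2381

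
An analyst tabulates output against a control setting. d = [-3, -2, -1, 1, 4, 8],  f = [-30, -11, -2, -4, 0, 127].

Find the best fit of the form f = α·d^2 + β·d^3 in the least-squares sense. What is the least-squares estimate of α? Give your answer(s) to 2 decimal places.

Forming MᵀM = [[4451, 33517]; [33517, 267035]] and Mᵀf = [7808, 65920]ᵀ gives MᵀM·[α, β]ᵀ = Mᵀf.
Eliminating β: 267035·(row 1) − 33517·(row 2) gives 65183496·α = 267035·7808 − 33517·65920 = -124431360, so α = -5184640/2715979.
Then β = (65920 − 33517·(-5184640/2715979))/267035 = 1321216/2715979.

α = -1.91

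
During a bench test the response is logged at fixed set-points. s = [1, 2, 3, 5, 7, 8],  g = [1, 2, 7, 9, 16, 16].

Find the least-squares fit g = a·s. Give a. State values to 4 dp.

a = 2.0461

The normal equations are: 152·a = 311.
a = 311/152 = 2.04605.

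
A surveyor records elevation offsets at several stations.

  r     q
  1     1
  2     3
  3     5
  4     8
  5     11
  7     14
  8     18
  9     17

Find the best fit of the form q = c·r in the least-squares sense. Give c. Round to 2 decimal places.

c = 2.02

With design matrix M, MᵀM = [[249]] and Mᵀq = [504]ᵀ.
Hence c = 504 / 249 ≈ 2.0241.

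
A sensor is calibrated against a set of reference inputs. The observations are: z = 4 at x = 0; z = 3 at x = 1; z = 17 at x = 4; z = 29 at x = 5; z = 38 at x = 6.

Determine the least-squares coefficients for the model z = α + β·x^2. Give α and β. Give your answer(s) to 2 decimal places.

AᵀA·[α, β]ᵀ = Aᵀz reads: 5·α + 78·β = 91;  78·α + 2178·β = 2368.
(Σ1 = 5, Σx^2 = 78, Σx^2·x^2 = 2178, Σz = 91, Σx^2·z = 2368.)
det = 5·2178 − 78² = 4806.
α = (91·2178 − 78·2368)/4806 = 2249/801; β = (5·2368 − 78·91)/4806 = 2371/2403.

α = 2.81, β = 0.99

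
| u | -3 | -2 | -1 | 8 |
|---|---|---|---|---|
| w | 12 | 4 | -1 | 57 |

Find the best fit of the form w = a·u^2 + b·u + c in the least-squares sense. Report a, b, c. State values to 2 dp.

Sums needed: Σu^2·u^2 = 4194, Σu^2·u = 476, Σu^2 = 78, Σu·u = 78, Σu = 2, Σ1 = 4.
Right-hand side: Σu^2·w = 3771, Σu·w = 413, Σw = 72.
Normal equations: [[4194, 476, 78]; [476, 78, 2]; [78, 2, 4]]·[a, b, c]ᵀ = [3771, 413, 72]ᵀ.
Solving the 3×3 system (Gaussian elimination) gives a = 8755/7426, b = -13329/7426, c = -15195/3713.

a = 1.18, b = -1.79, c = -4.09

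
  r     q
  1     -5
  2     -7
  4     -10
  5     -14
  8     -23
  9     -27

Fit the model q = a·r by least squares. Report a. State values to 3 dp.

Sums needed: Σr·r = 191.
Right-hand side: Σr·q = -556.
Normal equations: [[191]]·[a]ᵀ = [-556]ᵀ.
a = (-556)/191 = -2.91099.

a = -2.911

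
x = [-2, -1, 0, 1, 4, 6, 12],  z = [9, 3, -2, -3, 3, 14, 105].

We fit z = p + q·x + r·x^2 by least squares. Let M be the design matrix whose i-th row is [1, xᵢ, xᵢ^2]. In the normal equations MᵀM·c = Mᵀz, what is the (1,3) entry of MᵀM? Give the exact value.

Row 1 ↔ basis 1, column 3 ↔ basis x^2, so (MᵀM)_{1,3} = Σᵢ x^2 = (1)·(4) + (1)·(1) + (1)·(0) + (1)·(1) + (1)·(16) + (1)·(36) + (1)·(144) = 202.

202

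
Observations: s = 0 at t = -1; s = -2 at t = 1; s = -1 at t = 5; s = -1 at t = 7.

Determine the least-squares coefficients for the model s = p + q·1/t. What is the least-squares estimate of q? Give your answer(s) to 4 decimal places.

q = -0.9847

From the data, Σ1 = 4, Σ1/t = 12/35, Σ1/t·1/t = 2524/1225.
Right-hand side: Σs = -4, Σ1/t·s = -82/35.
Normal equations: [[4, 12/35]; [12/35, 2524/1225]]·[p, q]ᵀ = [-4, -82/35]ᵀ.
Δ = 4·(2524/1225) − (12/35)² = 9952/1225.
p = ((-4)·(2524/1225) − (12/35)·(-82/35))/(9952/1225) = -1139/1244; q = (4·(-82/35) − (12/35)·(-4))/(9952/1225) = -1225/1244.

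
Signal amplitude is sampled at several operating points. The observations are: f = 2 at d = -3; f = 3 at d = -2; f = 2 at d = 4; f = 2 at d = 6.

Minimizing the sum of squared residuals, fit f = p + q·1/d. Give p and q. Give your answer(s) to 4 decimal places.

p = 2.1489, q = -0.9702

Forming XᵀX = [[4, -5/12]; [-5/12, 65/144]] and Xᵀf = [9, -4/3]ᵀ gives XᵀX·[p, q]ᵀ = Xᵀf.
Δ = 4·(65/144) − (-5/12)² = 235/144.
p = (9·(65/144) − (-5/12)·(-4/3))/(235/144) = 101/47; q = (4·(-4/3) − (-5/12)·9)/(235/144) = -228/235.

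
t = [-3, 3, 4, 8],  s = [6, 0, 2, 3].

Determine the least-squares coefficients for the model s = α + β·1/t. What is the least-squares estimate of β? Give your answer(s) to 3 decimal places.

β = -8.131

The normal equations are: 4·α + (3/8)·β = 11;  (3/8)·α + (173/576)·β = -9/8.
Eliminating β: (173/576)·(row 1) − (3/8)·(row 2) gives (611/576)·α = (173/576)·11 − (3/8)·(-9/8) = 1073/288, so α = 2146/611.
Then β = ((-9/8) − (3/8)·(2146/611))/(173/576) = -4968/611.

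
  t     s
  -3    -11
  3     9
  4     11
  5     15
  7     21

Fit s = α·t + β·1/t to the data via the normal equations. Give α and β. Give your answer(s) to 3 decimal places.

α = 2.887, β = 2.852

Setting ∂/∂α … = 0 gives: 108·α + 5·β = 326;  5·α + (60881/176400)·β = 185/12.
Δ = 108·(60881/176400) − 5² = 60143/4900.
α = (326·(60881/176400) − 5·(185/12))/(60143/4900) = 3124853/1082574; β = (108·(185/12) − 5·326)/(60143/4900) = 171500/60143.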